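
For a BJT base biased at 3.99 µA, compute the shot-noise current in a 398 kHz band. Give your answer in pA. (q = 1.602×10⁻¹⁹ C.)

713 pA

I_n = √(2qI·B)
2qI·B = 2 × 1.602×10⁻¹⁹ × 3.99×10⁻⁶ × 3.98×10⁵ = 5.09×10⁻¹⁹ A²
I_n = √(5.09×10⁻¹⁹) = 7.13×10⁻¹⁰ A = 713 pA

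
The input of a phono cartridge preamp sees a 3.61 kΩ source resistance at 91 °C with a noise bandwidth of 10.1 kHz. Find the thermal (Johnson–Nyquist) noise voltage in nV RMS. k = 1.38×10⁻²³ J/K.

T = 91 °C + 273.15 = 364.15 K
V_n = √(4kTRB)
4kTRB = 4 × 1.38×10⁻²³ × 364.15 × 3.61×10³ × 1.01×10⁴ = 7.33×10⁻¹³ V²
V_n = √(7.33×10⁻¹³) = 8.56×10⁻⁷ V = 856 nV

856 nV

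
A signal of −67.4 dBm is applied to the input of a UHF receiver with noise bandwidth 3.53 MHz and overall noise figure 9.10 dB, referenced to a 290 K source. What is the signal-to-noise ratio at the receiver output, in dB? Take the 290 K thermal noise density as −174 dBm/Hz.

Noise floor: N = −174 + 10 log₁₀(B) + NF
10 log₁₀(3.53×10⁶) = 65.48 dB
N = −174 + 65.48 + 9.10 = −99.42 dBm
SNR = P_sig − N = −67.4 − (−99.42) = 32.02 dB → 32.0 dB

32.0 dB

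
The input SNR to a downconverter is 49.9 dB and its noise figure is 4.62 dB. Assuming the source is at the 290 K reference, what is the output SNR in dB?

By definition F = SNR_in/SNR_out, so in dB: SNR_out = SNR_in − NF
SNR_out = 49.9 − 4.62 = 45.28 dB

45.28 dB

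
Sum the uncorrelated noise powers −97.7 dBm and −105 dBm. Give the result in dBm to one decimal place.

Convert to linear, add, convert back:
P₁ = 1.70×10⁻¹³ W, P₂ = 3.16×10⁻¹⁴ W
P_tot = 2.01×10⁻¹³ W → 10 log₁₀(P_tot / 10⁻³) = −97.0 dBm

−97.0 dBm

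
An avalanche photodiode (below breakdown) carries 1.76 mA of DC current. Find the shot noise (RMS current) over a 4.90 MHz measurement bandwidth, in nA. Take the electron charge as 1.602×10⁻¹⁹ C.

52.6 nA

I_n = √(2qI·B)
2qI·B = 2 × 1.602×10⁻¹⁹ × 1.76×10⁻³ × 4.90×10⁶ = 2.76×10⁻¹⁵ A²
I_n = √(2.76×10⁻¹⁵) = 5.26×10⁻⁸ A = 52.6 nA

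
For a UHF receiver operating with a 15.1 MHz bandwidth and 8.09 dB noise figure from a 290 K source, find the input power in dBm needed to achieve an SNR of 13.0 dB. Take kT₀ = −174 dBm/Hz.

Sensitivity = −174 + 10 log₁₀(B) + NF + SNR_min
= −174 + 71.79 + 8.09 + 13.0
= −81.12 dBm → −81.1 dBm

−81.1 dBm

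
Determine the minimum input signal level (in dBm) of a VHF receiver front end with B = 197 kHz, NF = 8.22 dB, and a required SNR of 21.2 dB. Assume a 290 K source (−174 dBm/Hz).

−91.6 dBm

Sensitivity = −174 + 10 log₁₀(B) + NF + SNR_min
= −174 + 52.94 + 8.22 + 21.2
= −91.64 dBm → −91.6 dBm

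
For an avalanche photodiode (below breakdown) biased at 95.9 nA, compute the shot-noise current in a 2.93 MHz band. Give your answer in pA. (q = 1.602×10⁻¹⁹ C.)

I_n = √(2qI·B)
2qI·B = 2 × 1.602×10⁻¹⁹ × 9.59×10⁻⁸ × 2.93×10⁶ = 9.00×10⁻²⁰ A²
I_n = √(9.00×10⁻²⁰) = 3.00×10⁻¹⁰ A = 300 pA

300 pA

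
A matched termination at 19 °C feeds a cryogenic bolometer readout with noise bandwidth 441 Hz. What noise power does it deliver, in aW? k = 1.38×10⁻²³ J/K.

1.78 aW

T = 19 °C + 273.15 = 292.15 K
P_n = kTB = 1.38×10⁻²³ × 292.15 × 4.41×10² = 1.78×10⁻¹⁸ W = 1.78 aW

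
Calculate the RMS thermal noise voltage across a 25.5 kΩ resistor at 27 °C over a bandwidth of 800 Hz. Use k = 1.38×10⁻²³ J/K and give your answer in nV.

581 nV

T = 27 °C + 273.15 = 300.15 K
V_n = √(4kTRB)
4kTRB = 4 × 1.38×10⁻²³ × 300.15 × 2.55×10⁴ × 8.00×10² = 3.38×10⁻¹³ V²
V_n = √(3.38×10⁻¹³) = 5.81×10⁻⁷ V = 581 nV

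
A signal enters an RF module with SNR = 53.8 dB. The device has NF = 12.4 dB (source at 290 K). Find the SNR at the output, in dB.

41.4 dB

By definition F = SNR_in/SNR_out, so in dB: SNR_out = SNR_in − NF
SNR_out = 53.8 − 12.4 = 41.4 dB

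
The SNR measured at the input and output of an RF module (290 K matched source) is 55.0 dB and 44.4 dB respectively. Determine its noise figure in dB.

10.6 dB

NF (dB) = SNR_in(dB) − SNR_out(dB) when the source is at T₀
NF = 55.0 − 44.4 = 10.6 dB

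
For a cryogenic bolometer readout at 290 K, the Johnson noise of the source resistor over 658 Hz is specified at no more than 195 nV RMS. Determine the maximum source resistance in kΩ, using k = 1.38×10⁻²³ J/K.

3.61 kΩ

Johnson–Nyquist: V_n = √(4kTRB) ⇒ R = V_n² / (4kTB)
4kTB = 4 × 1.38×10⁻²³ × 290 × 6.58×10² = 1.05×10⁻¹⁷
R = (1.95×10⁻⁷)² / 1.05×10⁻¹⁷ = 3.61×10³ Ω = 3.61 kΩ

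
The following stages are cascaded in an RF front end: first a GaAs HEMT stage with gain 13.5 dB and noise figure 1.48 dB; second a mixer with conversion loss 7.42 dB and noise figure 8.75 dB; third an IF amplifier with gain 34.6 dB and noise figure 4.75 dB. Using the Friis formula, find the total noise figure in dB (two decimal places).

Convert to linear (a loss of L dB is a gain of −L dB): F_i = 10^(NF_i/10), G_i = 10^(G_i,dB/10)
  Stage 1: F_1 = 10^(1.48/10) = 1.406, G_1 = 10^(13.5/10) = 22.39
  Stage 2: F_2 = 10^(8.75/10) = 7.499, G_2 = 10^(−7.42/10) = 0.1811
  Stage 3: F_3 = 10^(4.75/10) = 2.985, G_3 = 10^(34.6/10) = 2884
Friis cascade:
  F = 1.406 + (7.499 − 1)/22.39 + (2.985 − 1)/4.055 = 2.186
NF = 10 log₁₀(2.186) = 3.40 dB

3.40 dB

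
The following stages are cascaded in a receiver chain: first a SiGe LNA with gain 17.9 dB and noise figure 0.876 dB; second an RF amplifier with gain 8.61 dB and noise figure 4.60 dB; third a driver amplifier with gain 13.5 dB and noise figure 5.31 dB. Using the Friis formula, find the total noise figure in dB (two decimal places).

1.00 dB

Convert to linear (a loss of L dB is a gain of −L dB): F_i = 10^(NF_i/10), G_i = 10^(G_i,dB/10)
  Stage 1: F_1 = 10^(0.876/10) = 1.223, G_1 = 10^(17.9/10) = 61.66
  Stage 2: F_2 = 10^(4.60/10) = 2.884, G_2 = 10^(8.61/10) = 7.261
  Stage 3: F_3 = 10^(5.31/10) = 3.396, G_3 = 10^(13.5/10) = 22.39
Friis cascade:
  F = 1.223 + (2.884 − 1)/61.66 + (3.396 − 1)/447.7 = 1.259
NF = 10 log₁₀(1.259) = 1.00 dB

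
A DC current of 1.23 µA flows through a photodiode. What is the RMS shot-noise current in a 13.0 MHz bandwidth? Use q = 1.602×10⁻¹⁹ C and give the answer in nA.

I_n = √(2qI·B)
2qI·B = 2 × 1.602×10⁻¹⁹ × 1.23×10⁻⁶ × 1.30×10⁷ = 5.12×10⁻¹⁸ A²
I_n = √(5.12×10⁻¹⁸) = 2.26×10⁻⁹ A = 2.26 nA

2.26 nA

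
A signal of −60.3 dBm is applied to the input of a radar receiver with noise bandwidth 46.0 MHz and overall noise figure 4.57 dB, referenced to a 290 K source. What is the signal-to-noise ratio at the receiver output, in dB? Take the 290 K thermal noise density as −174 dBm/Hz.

32.5 dB

Noise floor: N = −174 + 10 log₁₀(B) + NF
10 log₁₀(4.60×10⁷) = 76.63 dB
N = −174 + 76.63 + 4.57 = −92.80 dBm
SNR = P_sig − N = −60.3 − (−92.80) = 32.50 dB → 32.5 dB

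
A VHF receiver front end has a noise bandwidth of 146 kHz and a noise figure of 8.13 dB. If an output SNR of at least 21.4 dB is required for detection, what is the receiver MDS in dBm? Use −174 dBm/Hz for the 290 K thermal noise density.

−92.8 dBm

Sensitivity = −174 + 10 log₁₀(B) + NF + SNR_min
= −174 + 51.64 + 8.13 + 21.4
= −92.83 dBm → −92.8 dBm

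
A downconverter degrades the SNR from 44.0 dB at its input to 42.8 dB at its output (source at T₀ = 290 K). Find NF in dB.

NF (dB) = SNR_in(dB) − SNR_out(dB) when the source is at T₀
NF = 44.0 − 42.8 = 1.2 dB

1.2 dB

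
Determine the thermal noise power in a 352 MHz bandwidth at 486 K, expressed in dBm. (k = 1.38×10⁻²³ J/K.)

P_n = kTB = 1.38×10⁻²³ × 486 × 3.52×10⁸ = 2.36×10⁻¹² W
In dBm: 10 log₁₀(2.36×10⁻¹² / 10⁻³) = −86.3 dBm

−86.3 dBm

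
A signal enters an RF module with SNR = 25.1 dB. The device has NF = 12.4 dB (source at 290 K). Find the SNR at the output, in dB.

12.7 dB

By definition F = SNR_in/SNR_out, so in dB: SNR_out = SNR_in − NF
SNR_out = 25.1 − 12.4 = 12.7 dB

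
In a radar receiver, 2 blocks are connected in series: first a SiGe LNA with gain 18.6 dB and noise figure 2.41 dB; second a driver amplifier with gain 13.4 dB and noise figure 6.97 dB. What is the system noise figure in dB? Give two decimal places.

Convert to linear (a loss of L dB is a gain of −L dB): F_i = 10^(NF_i/10), G_i = 10^(G_i,dB/10)
  Stage 1: F_1 = 10^(2.41/10) = 1.742, G_1 = 10^(18.6/10) = 72.44
  Stage 2: F_2 = 10^(6.97/10) = 4.977, G_2 = 10^(13.4/10) = 21.88
Friis cascade:
  F = 1.742 + (4.977 − 1)/72.44 = 1.797
NF = 10 log₁₀(1.797) = 2.54 dB

2.54 dB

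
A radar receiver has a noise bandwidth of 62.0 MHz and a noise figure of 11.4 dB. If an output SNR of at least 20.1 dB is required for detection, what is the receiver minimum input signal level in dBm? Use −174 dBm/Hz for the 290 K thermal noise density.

Sensitivity = −174 + 10 log₁₀(B) + NF + SNR_min
= −174 + 77.92 + 11.4 + 20.1
= −64.58 dBm → −64.6 dBm

−64.6 dBm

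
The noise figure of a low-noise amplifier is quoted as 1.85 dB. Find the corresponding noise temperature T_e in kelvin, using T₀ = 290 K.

154 K

F = 10^(1.85/10) = 1.53109
T_e = (F − 1)·T₀ = (1.53109 − 1) × 290 = 154 K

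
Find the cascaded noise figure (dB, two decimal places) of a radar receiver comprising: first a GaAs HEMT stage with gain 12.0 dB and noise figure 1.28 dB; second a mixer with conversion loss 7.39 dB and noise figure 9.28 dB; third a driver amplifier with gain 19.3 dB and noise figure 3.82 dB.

Convert to linear (a loss of L dB is a gain of −L dB): F_i = 10^(NF_i/10), G_i = 10^(G_i,dB/10)
  Stage 1: F_1 = 10^(1.28/10) = 1.343, G_1 = 10^(12.0/10) = 15.85
  Stage 2: F_2 = 10^(9.28/10) = 8.472, G_2 = 10^(−7.39/10) = 0.1824
  Stage 3: F_3 = 10^(3.82/10) = 2.410, G_3 = 10^(19.3/10) = 85.11
Friis cascade:
  F = 1.343 + (8.472 − 1)/15.85 + (2.410 − 1)/2.891 = 2.302
NF = 10 log₁₀(2.302) = 3.62 dB

3.62 dB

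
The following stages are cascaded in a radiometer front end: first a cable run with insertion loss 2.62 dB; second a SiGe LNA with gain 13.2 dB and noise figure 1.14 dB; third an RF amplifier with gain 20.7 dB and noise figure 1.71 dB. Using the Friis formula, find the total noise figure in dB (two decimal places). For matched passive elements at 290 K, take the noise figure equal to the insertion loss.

Convert to linear (a loss of L dB is a gain of −L dB): F_i = 10^(NF_i/10), G_i = 10^(G_i,dB/10)
  Stage 1: F_1 = 10^(2.62/10) = 1.828, G_1 = 10^(−2.62/10) = 0.5470
  Stage 2: F_2 = 10^(1.14/10) = 1.300, G_2 = 10^(13.2/10) = 20.89
  Stage 3: F_3 = 10^(1.71/10) = 1.483, G_3 = 10^(20.7/10) = 117.5
Friis cascade:
  F = 1.828 + (1.300 − 1)/0.5470 + (1.483 − 1)/11.43 = 2.419
NF = 10 log₁₀(2.419) = 3.84 dB

3.84 dB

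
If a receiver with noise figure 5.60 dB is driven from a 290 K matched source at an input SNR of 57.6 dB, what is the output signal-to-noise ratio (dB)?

52.00 dB

By definition F = SNR_in/SNR_out, so in dB: SNR_out = SNR_in − NF
SNR_out = 57.6 − 5.60 = 52.00 dB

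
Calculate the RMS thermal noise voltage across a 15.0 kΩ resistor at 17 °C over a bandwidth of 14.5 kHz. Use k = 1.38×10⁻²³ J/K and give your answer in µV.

1.87 µV

T = 17 °C + 273.15 = 290.15 K
V_n = √(4kTRB)
4kTRB = 4 × 1.38×10⁻²³ × 290.15 × 1.50×10⁴ × 1.45×10⁴ = 3.48×10⁻¹² V²
V_n = √(3.48×10⁻¹²) = 1.87×10⁻⁶ V = 1.87 µV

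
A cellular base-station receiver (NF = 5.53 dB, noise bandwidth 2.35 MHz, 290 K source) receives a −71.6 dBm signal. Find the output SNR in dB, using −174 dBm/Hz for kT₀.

Noise floor: N = −174 + 10 log₁₀(B) + NF
10 log₁₀(2.35×10⁶) = 63.71 dB
N = −174 + 63.71 + 5.53 = −104.76 dBm
SNR = P_sig − N = −71.6 − (−104.76) = 33.16 dB → 33.2 dB

33.2 dB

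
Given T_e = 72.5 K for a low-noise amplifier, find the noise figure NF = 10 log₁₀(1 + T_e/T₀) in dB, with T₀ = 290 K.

F = 1 + T_e/T₀ = 1 + 72.5/290 = 1.25
NF = 10 log₁₀(1.25) = 0.969 dB

0.969 dB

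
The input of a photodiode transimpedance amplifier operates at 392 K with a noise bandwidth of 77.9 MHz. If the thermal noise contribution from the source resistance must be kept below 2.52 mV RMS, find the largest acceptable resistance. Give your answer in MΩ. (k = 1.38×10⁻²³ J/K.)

3.77 MΩ

Johnson–Nyquist: V_n = √(4kTRB) ⇒ R = V_n² / (4kTB)
4kTB = 4 × 1.38×10⁻²³ × 392 × 7.79×10⁷ = 1.69×10⁻¹²
R = (2.52×10⁻³)² / 1.69×10⁻¹² = 3.77×10⁶ Ω = 3.77 MΩ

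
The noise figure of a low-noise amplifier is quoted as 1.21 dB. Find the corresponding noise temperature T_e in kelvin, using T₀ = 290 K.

93.2 K

F = 10^(1.21/10) = 1.3213
T_e = (F − 1)·T₀ = (1.3213 − 1) × 290 = 93.2 K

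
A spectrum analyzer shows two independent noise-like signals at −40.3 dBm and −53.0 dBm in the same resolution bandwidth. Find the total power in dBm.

−40.1 dBm

Convert to linear, add, convert back:
P₁ = 9.33×10⁻⁸ W, P₂ = 5.01×10⁻⁹ W
P_tot = 9.83×10⁻⁸ W → 10 log₁₀(P_tot / 10⁻³) = −40.1 dBm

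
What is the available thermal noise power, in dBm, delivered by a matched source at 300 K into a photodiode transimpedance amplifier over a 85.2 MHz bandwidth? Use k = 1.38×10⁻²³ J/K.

−94.5 dBm

P_n = kTB = 1.38×10⁻²³ × 300 × 8.52×10⁷ = 3.53×10⁻¹³ W
In dBm: 10 log₁₀(3.53×10⁻¹³ / 10⁻³) = −94.5 dBm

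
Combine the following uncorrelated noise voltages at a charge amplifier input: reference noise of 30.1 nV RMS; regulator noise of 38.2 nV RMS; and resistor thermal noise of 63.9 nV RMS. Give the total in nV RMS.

80.3 nV

Uncorrelated sources add in power (mean-square): V_tot = √(ΣV_i²)
V_tot = √[(3.01×10⁻⁸)² + (3.82×10⁻⁸)² + (6.39×10⁻⁸)²] = 8.03×10⁻⁸ V = 80.3 nV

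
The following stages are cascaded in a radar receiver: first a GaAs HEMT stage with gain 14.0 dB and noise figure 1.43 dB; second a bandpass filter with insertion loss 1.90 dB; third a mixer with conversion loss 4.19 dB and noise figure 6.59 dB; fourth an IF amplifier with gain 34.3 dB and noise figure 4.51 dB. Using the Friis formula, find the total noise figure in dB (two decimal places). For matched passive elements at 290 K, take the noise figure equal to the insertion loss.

Convert to linear (a loss of L dB is a gain of −L dB): F_i = 10^(NF_i/10), G_i = 10^(G_i,dB/10)
  Stage 1: F_1 = 10^(1.43/10) = 1.390, G_1 = 10^(14.0/10) = 25.12
  Stage 2: F_2 = 10^(1.90/10) = 1.549, G_2 = 10^(−1.90/10) = 0.6457
  Stage 3: F_3 = 10^(6.59/10) = 4.560, G_3 = 10^(−4.19/10) = 0.3811
  Stage 4: F_4 = 10^(4.51/10) = 2.825, G_4 = 10^(34.3/10) = 2692
Friis cascade:
  F = 1.390 + (1.549 − 1)/25.12 + (4.560 − 1)/16.22 + (2.825 − 1)/6.180 = 1.927
NF = 10 log₁₀(1.927) = 2.85 dB

2.85 dB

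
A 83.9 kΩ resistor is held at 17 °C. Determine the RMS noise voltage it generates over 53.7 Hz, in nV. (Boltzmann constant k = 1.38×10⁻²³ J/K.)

T = 17 °C + 273.15 = 290.15 K
V_n = √(4kTRB)
4kTRB = 4 × 1.38×10⁻²³ × 290.15 × 8.39×10⁴ × 5.37×10¹ = 7.22×10⁻¹⁴ V²
V_n = √(7.22×10⁻¹⁴) = 2.69×10⁻⁷ V = 269 nV

269 nV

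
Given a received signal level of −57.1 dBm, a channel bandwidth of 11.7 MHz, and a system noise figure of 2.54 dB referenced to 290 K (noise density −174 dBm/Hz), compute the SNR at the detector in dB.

43.7 dB

Noise floor: N = −174 + 10 log₁₀(B) + NF
10 log₁₀(1.17×10⁷) = 70.68 dB
N = −174 + 70.68 + 2.54 = −100.78 dBm
SNR = P_sig − N = −57.1 − (−100.78) = 43.68 dB → 43.7 dB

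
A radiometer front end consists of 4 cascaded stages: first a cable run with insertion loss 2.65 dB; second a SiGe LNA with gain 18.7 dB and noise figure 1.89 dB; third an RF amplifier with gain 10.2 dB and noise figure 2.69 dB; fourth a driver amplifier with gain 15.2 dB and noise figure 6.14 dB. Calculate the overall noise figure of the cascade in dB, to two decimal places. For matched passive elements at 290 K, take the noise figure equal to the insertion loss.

Convert to linear (a loss of L dB is a gain of −L dB): F_i = 10^(NF_i/10), G_i = 10^(G_i,dB/10)
  Stage 1: F_1 = 10^(2.65/10) = 1.841, G_1 = 10^(−2.65/10) = 0.5433
  Stage 2: F_2 = 10^(1.89/10) = 1.545, G_2 = 10^(18.7/10) = 74.13
  Stage 3: F_3 = 10^(2.69/10) = 1.858, G_3 = 10^(10.2/10) = 10.47
  Stage 4: F_4 = 10^(6.14/10) = 4.111, G_4 = 10^(15.2/10) = 33.11
Friis cascade:
  F = 1.841 + (1.545 − 1)/0.5433 + (1.858 − 1)/40.27 + (4.111 − 1)/421.7 = 2.873
NF = 10 log₁₀(2.873) = 4.58 dB

4.58 dB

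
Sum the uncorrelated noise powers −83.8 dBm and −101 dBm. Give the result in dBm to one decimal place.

−83.7 dBm

Convert to linear, add, convert back:
P₁ = 4.17×10⁻¹² W, P₂ = 7.94×10⁻¹⁴ W
P_tot = 4.25×10⁻¹² W → 10 log₁₀(P_tot / 10⁻³) = −83.7 dBm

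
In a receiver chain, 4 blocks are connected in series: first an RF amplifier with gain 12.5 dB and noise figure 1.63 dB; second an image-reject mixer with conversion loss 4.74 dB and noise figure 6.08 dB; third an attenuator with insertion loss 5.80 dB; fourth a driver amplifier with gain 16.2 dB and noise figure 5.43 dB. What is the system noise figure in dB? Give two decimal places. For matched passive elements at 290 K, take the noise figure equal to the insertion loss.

Convert to linear (a loss of L dB is a gain of −L dB): F_i = 10^(NF_i/10), G_i = 10^(G_i,dB/10)
  Stage 1: F_1 = 10^(1.63/10) = 1.455, G_1 = 10^(12.5/10) = 17.78
  Stage 2: F_2 = 10^(6.08/10) = 4.055, G_2 = 10^(−4.74/10) = 0.3357
  Stage 3: F_3 = 10^(5.80/10) = 3.802, G_3 = 10^(−5.80/10) = 0.2630
  Stage 4: F_4 = 10^(5.43/10) = 3.491, G_4 = 10^(16.2/10) = 41.69
Friis cascade:
  F = 1.455 + (4.055 − 1)/17.78 + (3.802 − 1)/5.970 + (3.491 − 1)/1.570 = 3.683
NF = 10 log₁₀(3.683) = 5.66 dB

5.66 dB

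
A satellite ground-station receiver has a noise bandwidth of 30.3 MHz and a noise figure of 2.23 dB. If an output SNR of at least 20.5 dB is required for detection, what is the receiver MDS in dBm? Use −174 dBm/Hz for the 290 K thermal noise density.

−76.5 dBm

Sensitivity = −174 + 10 log₁₀(B) + NF + SNR_min
= −174 + 74.81 + 2.23 + 20.5
= −76.46 dBm → −76.5 dBm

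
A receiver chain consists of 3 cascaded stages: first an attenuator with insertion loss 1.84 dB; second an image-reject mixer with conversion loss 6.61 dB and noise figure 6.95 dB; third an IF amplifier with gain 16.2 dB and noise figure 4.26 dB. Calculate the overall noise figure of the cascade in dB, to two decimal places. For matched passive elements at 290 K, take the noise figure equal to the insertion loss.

Convert to linear (a loss of L dB is a gain of −L dB): F_i = 10^(NF_i/10), G_i = 10^(G_i,dB/10)
  Stage 1: F_1 = 10^(1.84/10) = 1.528, G_1 = 10^(−1.84/10) = 0.6546
  Stage 2: F_2 = 10^(6.95/10) = 4.955, G_2 = 10^(−6.61/10) = 0.2183
  Stage 3: F_3 = 10^(4.26/10) = 2.667, G_3 = 10^(16.2/10) = 41.69
Friis cascade:
  F = 1.528 + (4.955 − 1)/0.6546 + (2.667 − 1)/0.1429 = 19.23
NF = 10 log₁₀(19.23) = 12.84 dB

12.84 dB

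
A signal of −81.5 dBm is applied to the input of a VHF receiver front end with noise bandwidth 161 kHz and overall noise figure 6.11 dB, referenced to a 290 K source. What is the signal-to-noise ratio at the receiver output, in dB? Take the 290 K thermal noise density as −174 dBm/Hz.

Noise floor: N = −174 + 10 log₁₀(B) + NF
10 log₁₀(1.61×10⁵) = 52.07 dB
N = −174 + 52.07 + 6.11 = −115.82 dBm
SNR = P_sig − N = −81.5 − (−115.82) = 34.32 dB → 34.3 dB

34.3 dB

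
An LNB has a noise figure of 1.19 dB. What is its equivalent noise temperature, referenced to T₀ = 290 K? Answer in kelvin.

F = 10^(1.19/10) = 1.31522
T_e = (F − 1)·T₀ = (1.31522 − 1) × 290 = 91.4 K

91.4 K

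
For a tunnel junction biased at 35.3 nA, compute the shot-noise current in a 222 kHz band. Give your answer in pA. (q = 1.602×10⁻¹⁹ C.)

I_n = √(2qI·B)
2qI·B = 2 × 1.602×10⁻¹⁹ × 3.53×10⁻⁸ × 2.22×10⁵ = 2.51×10⁻²¹ A²
I_n = √(2.51×10⁻²¹) = 5.01×10⁻¹¹ A = 50.1 pA

50.1 pA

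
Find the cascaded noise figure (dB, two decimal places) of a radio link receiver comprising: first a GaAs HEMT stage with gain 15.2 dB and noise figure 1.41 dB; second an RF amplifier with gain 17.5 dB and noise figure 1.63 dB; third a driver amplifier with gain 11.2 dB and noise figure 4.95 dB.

1.46 dB

Convert to linear (a loss of L dB is a gain of −L dB): F_i = 10^(NF_i/10), G_i = 10^(G_i,dB/10)
  Stage 1: F_1 = 10^(1.41/10) = 1.384, G_1 = 10^(15.2/10) = 33.11
  Stage 2: F_2 = 10^(1.63/10) = 1.455, G_2 = 10^(17.5/10) = 56.23
  Stage 3: F_3 = 10^(4.95/10) = 3.126, G_3 = 10^(11.2/10) = 13.18
Friis cascade:
  F = 1.384 + (1.455 − 1)/33.11 + (3.126 − 1)/1862 = 1.398
NF = 10 log₁₀(1.398) = 1.46 dB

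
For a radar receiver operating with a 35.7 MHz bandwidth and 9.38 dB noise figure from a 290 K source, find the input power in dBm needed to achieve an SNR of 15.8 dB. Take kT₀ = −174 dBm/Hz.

−73.3 dBm

Sensitivity = −174 + 10 log₁₀(B) + NF + SNR_min
= −174 + 75.53 + 9.38 + 15.8
= −73.29 dBm → −73.3 dBm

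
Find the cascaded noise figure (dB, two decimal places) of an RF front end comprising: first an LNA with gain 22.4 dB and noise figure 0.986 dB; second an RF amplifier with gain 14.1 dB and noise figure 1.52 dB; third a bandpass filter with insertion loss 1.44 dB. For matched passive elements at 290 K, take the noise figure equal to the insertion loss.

Convert to linear (a loss of L dB is a gain of −L dB): F_i = 10^(NF_i/10), G_i = 10^(G_i,dB/10)
  Stage 1: F_1 = 10^(0.986/10) = 1.255, G_1 = 10^(22.4/10) = 173.8
  Stage 2: F_2 = 10^(1.52/10) = 1.419, G_2 = 10^(14.1/10) = 25.70
  Stage 3: F_3 = 10^(1.44/10) = 1.393, G_3 = 10^(−1.44/10) = 0.7178
Friis cascade:
  F = 1.255 + (1.419 − 1)/173.8 + (1.393 − 1)/4467 = 1.257
NF = 10 log₁₀(1.257) = 0.99 dB

0.99 dB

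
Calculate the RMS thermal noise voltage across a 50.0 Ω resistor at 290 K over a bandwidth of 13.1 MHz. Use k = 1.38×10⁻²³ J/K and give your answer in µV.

V_n = √(4kTRB)
4kTRB = 4 × 1.38×10⁻²³ × 290 × 5.00×10¹ × 1.31×10⁷ = 1.05×10⁻¹¹ V²
V_n = √(1.05×10⁻¹¹) = 3.24×10⁻⁶ V = 3.24 µV

3.24 µV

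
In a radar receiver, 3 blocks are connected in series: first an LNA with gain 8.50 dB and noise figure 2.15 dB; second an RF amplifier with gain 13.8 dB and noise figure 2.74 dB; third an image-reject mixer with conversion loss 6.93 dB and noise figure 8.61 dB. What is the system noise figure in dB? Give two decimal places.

Convert to linear (a loss of L dB is a gain of −L dB): F_i = 10^(NF_i/10), G_i = 10^(G_i,dB/10)
  Stage 1: F_1 = 10^(2.15/10) = 1.641, G_1 = 10^(8.50/10) = 7.079
  Stage 2: F_2 = 10^(2.74/10) = 1.879, G_2 = 10^(13.8/10) = 23.99
  Stage 3: F_3 = 10^(8.61/10) = 7.261, G_3 = 10^(−6.93/10) = 0.2028
Friis cascade:
  F = 1.641 + (1.879 − 1)/7.079 + (7.261 − 1)/169.8 = 1.802
NF = 10 log₁₀(1.802) = 2.56 dB

2.56 dB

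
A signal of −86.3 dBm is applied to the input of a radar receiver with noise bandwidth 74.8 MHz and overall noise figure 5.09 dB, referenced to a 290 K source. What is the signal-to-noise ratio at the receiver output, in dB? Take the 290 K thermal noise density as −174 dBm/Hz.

3.9 dB

Noise floor: N = −174 + 10 log₁₀(B) + NF
10 log₁₀(7.48×10⁷) = 78.74 dB
N = −174 + 78.74 + 5.09 = −90.17 dBm
SNR = P_sig − N = −86.3 − (−90.17) = 3.87 dB → 3.9 dB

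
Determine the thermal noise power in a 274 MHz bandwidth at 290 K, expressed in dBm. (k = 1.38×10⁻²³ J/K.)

−89.6 dBm

P_n = kTB = 1.38×10⁻²³ × 290 × 2.74×10⁸ = 1.10×10⁻¹² W
In dBm: 10 log₁₀(1.10×10⁻¹² / 10⁻³) = −89.6 dBm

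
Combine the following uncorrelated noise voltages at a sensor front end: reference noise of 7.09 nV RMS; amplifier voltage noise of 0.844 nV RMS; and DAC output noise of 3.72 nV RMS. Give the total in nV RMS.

Uncorrelated sources add in power (mean-square): V_tot = √(ΣV_i²)
V_tot = √[(7.09×10⁻⁹)² + (8.44×10⁻¹⁰)² + (3.72×10⁻⁹)²] = 8.05×10⁻⁹ V = 8.05 nV

8.05 nV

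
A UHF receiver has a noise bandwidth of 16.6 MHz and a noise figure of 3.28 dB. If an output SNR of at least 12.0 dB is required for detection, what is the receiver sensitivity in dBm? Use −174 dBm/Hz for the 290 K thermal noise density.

−86.5 dBm

Sensitivity = −174 + 10 log₁₀(B) + NF + SNR_min
= −174 + 72.2 + 3.28 + 12.0
= −86.52 dBm → −86.5 dBm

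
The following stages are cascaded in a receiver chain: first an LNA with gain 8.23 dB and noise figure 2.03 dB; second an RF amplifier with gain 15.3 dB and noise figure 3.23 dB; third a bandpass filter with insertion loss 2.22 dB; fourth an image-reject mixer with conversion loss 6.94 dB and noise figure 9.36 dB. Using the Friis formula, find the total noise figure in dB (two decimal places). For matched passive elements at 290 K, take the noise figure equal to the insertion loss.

2.60 dB

Convert to linear (a loss of L dB is a gain of −L dB): F_i = 10^(NF_i/10), G_i = 10^(G_i,dB/10)
  Stage 1: F_1 = 10^(2.03/10) = 1.596, G_1 = 10^(8.23/10) = 6.653
  Stage 2: F_2 = 10^(3.23/10) = 2.104, G_2 = 10^(15.3/10) = 33.88
  Stage 3: F_3 = 10^(2.22/10) = 1.667, G_3 = 10^(−2.22/10) = 0.5998
  Stage 4: F_4 = 10^(9.36/10) = 8.630, G_4 = 10^(−6.94/10) = 0.2023
Friis cascade:
  F = 1.596 + (2.104 − 1)/6.653 + (1.667 − 1)/225.4 + (8.630 − 1)/135.2 = 1.821
NF = 10 log₁₀(1.821) = 2.60 dB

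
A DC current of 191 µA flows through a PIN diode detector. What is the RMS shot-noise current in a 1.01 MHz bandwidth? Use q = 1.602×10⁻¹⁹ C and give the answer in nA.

7.86 nA

I_n = √(2qI·B)
2qI·B = 2 × 1.602×10⁻¹⁹ × 1.91×10⁻⁴ × 1.01×10⁶ = 6.18×10⁻¹⁷ A²
I_n = √(6.18×10⁻¹⁷) = 7.86×10⁻⁹ A = 7.86 nA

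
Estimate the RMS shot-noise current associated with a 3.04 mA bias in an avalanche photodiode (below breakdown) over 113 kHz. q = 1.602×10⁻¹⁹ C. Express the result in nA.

10.5 nA

I_n = √(2qI·B)
2qI·B = 2 × 1.602×10⁻¹⁹ × 3.04×10⁻³ × 1.13×10⁵ = 1.10×10⁻¹⁶ A²
I_n = √(1.10×10⁻¹⁶) = 1.05×10⁻⁸ A = 10.5 nA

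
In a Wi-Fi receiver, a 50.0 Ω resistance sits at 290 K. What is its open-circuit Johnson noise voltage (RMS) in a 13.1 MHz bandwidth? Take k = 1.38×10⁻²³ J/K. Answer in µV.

3.24 µV

V_n = √(4kTRB)
4kTRB = 4 × 1.38×10⁻²³ × 290 × 5.00×10¹ × 1.31×10⁷ = 1.05×10⁻¹¹ V²
V_n = √(1.05×10⁻¹¹) = 3.24×10⁻⁶ V = 3.24 µV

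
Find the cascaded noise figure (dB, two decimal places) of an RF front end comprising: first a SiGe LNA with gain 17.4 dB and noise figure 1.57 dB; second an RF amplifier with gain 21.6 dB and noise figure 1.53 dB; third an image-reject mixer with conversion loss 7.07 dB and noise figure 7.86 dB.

Convert to linear (a loss of L dB is a gain of −L dB): F_i = 10^(NF_i/10), G_i = 10^(G_i,dB/10)
  Stage 1: F_1 = 10^(1.57/10) = 1.435, G_1 = 10^(17.4/10) = 54.95
  Stage 2: F_2 = 10^(1.53/10) = 1.422, G_2 = 10^(21.6/10) = 144.5
  Stage 3: F_3 = 10^(7.86/10) = 6.109, G_3 = 10^(−7.07/10) = 0.1963
Friis cascade:
  F = 1.435 + (1.422 − 1)/54.95 + (6.109 − 1)/7943 = 1.444
NF = 10 log₁₀(1.444) = 1.60 dB

1.60 dB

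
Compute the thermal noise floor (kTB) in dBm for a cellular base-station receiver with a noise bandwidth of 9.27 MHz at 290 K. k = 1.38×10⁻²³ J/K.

−104.3 dBm

P_n = kTB = 1.38×10⁻²³ × 290 × 9.27×10⁶ = 3.71×10⁻¹⁴ W
In dBm: 10 log₁₀(3.71×10⁻¹⁴ / 10⁻³) = −104.3 dBm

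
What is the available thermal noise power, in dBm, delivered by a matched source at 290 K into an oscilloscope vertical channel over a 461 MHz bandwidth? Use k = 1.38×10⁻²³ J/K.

P_n = kTB = 1.38×10⁻²³ × 290 × 4.61×10⁸ = 1.84×10⁻¹² W
In dBm: 10 log₁₀(1.84×10⁻¹² / 10⁻³) = −87.3 dBm

−87.3 dBm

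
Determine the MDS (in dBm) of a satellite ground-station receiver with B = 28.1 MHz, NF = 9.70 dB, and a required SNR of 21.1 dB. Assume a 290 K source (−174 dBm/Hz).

Sensitivity = −174 + 10 log₁₀(B) + NF + SNR_min
= −174 + 74.49 + 9.70 + 21.1
= −68.71 dBm → −68.7 dBm

−68.7 dBm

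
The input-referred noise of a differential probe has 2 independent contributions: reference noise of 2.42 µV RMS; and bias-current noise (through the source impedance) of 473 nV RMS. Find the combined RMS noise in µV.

Uncorrelated sources add in power (mean-square): V_tot = √(ΣV_i²)
V_tot = √[(2.42×10⁻⁶)² + (4.73×10⁻⁷)²] = 2.47×10⁻⁶ V = 2.47 µV

2.47 µV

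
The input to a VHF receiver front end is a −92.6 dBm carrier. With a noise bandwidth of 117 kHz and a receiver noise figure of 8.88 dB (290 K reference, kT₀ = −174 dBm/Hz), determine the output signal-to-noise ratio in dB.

21.8 dB

Noise floor: N = −174 + 10 log₁₀(B) + NF
10 log₁₀(1.17×10⁵) = 50.68 dB
N = −174 + 50.68 + 8.88 = −114.44 dBm
SNR = P_sig − N = −92.6 − (−114.44) = 21.84 dB → 21.8 dB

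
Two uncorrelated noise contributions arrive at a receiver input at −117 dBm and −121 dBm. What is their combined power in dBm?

−115.5 dBm

Convert to linear, add, convert back:
P₁ = 2.00×10⁻¹⁵ W, P₂ = 7.94×10⁻¹⁶ W
P_tot = 2.79×10⁻¹⁵ W → 10 log₁₀(P_tot / 10⁻³) = −115.5 dBm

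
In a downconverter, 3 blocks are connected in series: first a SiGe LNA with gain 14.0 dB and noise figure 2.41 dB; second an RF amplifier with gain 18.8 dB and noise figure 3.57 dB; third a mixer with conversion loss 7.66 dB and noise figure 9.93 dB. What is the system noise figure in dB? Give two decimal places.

2.55 dB

Convert to linear (a loss of L dB is a gain of −L dB): F_i = 10^(NF_i/10), G_i = 10^(G_i,dB/10)
  Stage 1: F_1 = 10^(2.41/10) = 1.742, G_1 = 10^(14.0/10) = 25.12
  Stage 2: F_2 = 10^(3.57/10) = 2.275, G_2 = 10^(18.8/10) = 75.86
  Stage 3: F_3 = 10^(9.93/10) = 9.840, G_3 = 10^(−7.66/10) = 0.1714
Friis cascade:
  F = 1.742 + (2.275 − 1)/25.12 + (9.840 − 1)/1905 = 1.797
NF = 10 log₁₀(1.797) = 2.55 dB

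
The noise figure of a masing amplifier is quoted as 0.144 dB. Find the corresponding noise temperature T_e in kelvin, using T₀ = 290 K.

9.78 K

F = 10^(0.144/10) = 1.03371
T_e = (F − 1)·T₀ = (1.03371 − 1) × 290 = 9.78 K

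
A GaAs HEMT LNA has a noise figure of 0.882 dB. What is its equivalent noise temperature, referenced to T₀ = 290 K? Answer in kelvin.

F = 10^(0.882/10) = 1.22518
T_e = (F − 1)·T₀ = (1.22518 − 1) × 290 = 65.3 K

65.3 K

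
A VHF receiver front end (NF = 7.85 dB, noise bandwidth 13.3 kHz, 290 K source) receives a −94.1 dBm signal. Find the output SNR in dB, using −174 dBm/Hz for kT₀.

30.8 dB

Noise floor: N = −174 + 10 log₁₀(B) + NF
10 log₁₀(1.33×10⁴) = 41.24 dB
N = −174 + 41.24 + 7.85 = −124.91 dBm
SNR = P_sig − N = −94.1 − (−124.91) = 30.81 dB → 30.8 dB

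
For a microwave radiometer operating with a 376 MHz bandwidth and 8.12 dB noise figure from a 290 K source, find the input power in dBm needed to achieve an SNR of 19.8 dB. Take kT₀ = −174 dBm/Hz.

Sensitivity = −174 + 10 log₁₀(B) + NF + SNR_min
= −174 + 85.75 + 8.12 + 19.8
= −60.33 dBm → −60.3 dBm

−60.3 dBm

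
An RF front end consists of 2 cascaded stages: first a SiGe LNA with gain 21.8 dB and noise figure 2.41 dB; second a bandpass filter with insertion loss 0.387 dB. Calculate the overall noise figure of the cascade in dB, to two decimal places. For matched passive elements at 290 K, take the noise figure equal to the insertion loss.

Convert to linear (a loss of L dB is a gain of −L dB): F_i = 10^(NF_i/10), G_i = 10^(G_i,dB/10)
  Stage 1: F_1 = 10^(2.41/10) = 1.742, G_1 = 10^(21.8/10) = 151.4
  Stage 2: F_2 = 10^(0.387/10) = 1.093, G_2 = 10^(−0.387/10) = 0.9147
Friis cascade:
  F = 1.742 + (1.093 − 1)/151.4 = 1.742
NF = 10 log₁₀(1.742) = 2.41 dB

2.41 dB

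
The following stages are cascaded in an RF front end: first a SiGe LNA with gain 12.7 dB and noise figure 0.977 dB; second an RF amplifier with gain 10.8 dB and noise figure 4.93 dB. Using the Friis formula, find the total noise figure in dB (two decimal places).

Convert to linear (a loss of L dB is a gain of −L dB): F_i = 10^(NF_i/10), G_i = 10^(G_i,dB/10)
  Stage 1: F_1 = 10^(0.977/10) = 1.252, G_1 = 10^(12.7/10) = 18.62
  Stage 2: F_2 = 10^(4.93/10) = 3.112, G_2 = 10^(10.8/10) = 12.02
Friis cascade:
  F = 1.252 + (3.112 − 1)/18.62 = 1.366
NF = 10 log₁₀(1.366) = 1.35 dB

1.35 dB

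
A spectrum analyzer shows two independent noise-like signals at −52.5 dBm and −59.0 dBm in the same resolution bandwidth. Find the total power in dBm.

−51.6 dBm

Convert to linear, add, convert back:
P₁ = 5.62×10⁻⁹ W, P₂ = 1.26×10⁻⁹ W
P_tot = 6.88×10⁻⁹ W → 10 log₁₀(P_tot / 10⁻³) = −51.6 dBm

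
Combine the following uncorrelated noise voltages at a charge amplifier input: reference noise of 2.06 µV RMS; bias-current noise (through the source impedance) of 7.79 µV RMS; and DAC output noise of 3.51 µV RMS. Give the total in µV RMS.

8.79 µV

Uncorrelated sources add in power (mean-square): V_tot = √(ΣV_i²)
V_tot = √[(2.06×10⁻⁶)² + (7.79×10⁻⁶)² + (3.51×10⁻⁶)²] = 8.79×10⁻⁶ V = 8.79 µV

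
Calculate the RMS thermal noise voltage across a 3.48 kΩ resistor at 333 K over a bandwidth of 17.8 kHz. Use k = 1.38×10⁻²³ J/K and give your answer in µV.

V_n = √(4kTRB)
4kTRB = 4 × 1.38×10⁻²³ × 333 × 3.48×10³ × 1.78×10⁴ = 1.14×10⁻¹² V²
V_n = √(1.14×10⁻¹²) = 1.07×10⁻⁶ V = 1.07 µV

1.07 µV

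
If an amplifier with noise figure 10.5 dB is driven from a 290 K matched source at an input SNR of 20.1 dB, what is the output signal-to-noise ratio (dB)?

9.6 dB

By definition F = SNR_in/SNR_out, so in dB: SNR_out = SNR_in − NF
SNR_out = 20.1 − 10.5 = 9.6 dB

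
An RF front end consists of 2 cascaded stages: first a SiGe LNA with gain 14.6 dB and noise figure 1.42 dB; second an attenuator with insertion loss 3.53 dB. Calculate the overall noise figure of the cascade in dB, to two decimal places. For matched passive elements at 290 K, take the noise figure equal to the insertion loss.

1.55 dB

Convert to linear (a loss of L dB is a gain of −L dB): F_i = 10^(NF_i/10), G_i = 10^(G_i,dB/10)
  Stage 1: F_1 = 10^(1.42/10) = 1.387, G_1 = 10^(14.6/10) = 28.84
  Stage 2: F_2 = 10^(3.53/10) = 2.254, G_2 = 10^(−3.53/10) = 0.4436
Friis cascade:
  F = 1.387 + (2.254 − 1)/28.84 = 1.430
NF = 10 log₁₀(1.430) = 1.55 dB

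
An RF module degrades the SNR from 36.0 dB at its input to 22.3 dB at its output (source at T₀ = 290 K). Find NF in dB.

NF (dB) = SNR_in(dB) − SNR_out(dB) when the source is at T₀
NF = 36.0 − 22.3 = 13.7 dB

13.7 dB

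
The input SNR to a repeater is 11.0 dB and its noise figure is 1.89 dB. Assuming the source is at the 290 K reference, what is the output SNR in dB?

9.11 dB

By definition F = SNR_in/SNR_out, so in dB: SNR_out = SNR_in − NF
SNR_out = 11.0 − 1.89 = 9.11 dB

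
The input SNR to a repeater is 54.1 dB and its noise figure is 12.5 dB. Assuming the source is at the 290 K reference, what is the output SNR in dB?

41.6 dB

By definition F = SNR_in/SNR_out, so in dB: SNR_out = SNR_in − NF
SNR_out = 54.1 − 12.5 = 41.6 dB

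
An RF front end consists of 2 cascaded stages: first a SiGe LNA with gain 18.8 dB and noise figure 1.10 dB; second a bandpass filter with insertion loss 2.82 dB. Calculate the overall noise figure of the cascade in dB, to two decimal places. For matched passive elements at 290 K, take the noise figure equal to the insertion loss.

Convert to linear (a loss of L dB is a gain of −L dB): F_i = 10^(NF_i/10), G_i = 10^(G_i,dB/10)
  Stage 1: F_1 = 10^(1.10/10) = 1.288, G_1 = 10^(18.8/10) = 75.86
  Stage 2: F_2 = 10^(2.82/10) = 1.914, G_2 = 10^(−2.82/10) = 0.5224
Friis cascade:
  F = 1.288 + (1.914 − 1)/75.86 = 1.300
NF = 10 log₁₀(1.300) = 1.14 dB

1.14 dB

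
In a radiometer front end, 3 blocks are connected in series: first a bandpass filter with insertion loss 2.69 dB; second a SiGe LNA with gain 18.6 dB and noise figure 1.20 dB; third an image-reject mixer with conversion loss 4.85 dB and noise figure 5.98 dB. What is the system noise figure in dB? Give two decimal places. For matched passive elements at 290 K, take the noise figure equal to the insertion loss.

Convert to linear (a loss of L dB is a gain of −L dB): F_i = 10^(NF_i/10), G_i = 10^(G_i,dB/10)
  Stage 1: F_1 = 10^(2.69/10) = 1.858, G_1 = 10^(−2.69/10) = 0.5383
  Stage 2: F_2 = 10^(1.20/10) = 1.318, G_2 = 10^(18.6/10) = 72.44
  Stage 3: F_3 = 10^(5.98/10) = 3.963, G_3 = 10^(−4.85/10) = 0.3273
Friis cascade:
  F = 1.858 + (1.318 − 1)/0.5383 + (3.963 − 1)/38.99 = 2.525
NF = 10 log₁₀(2.525) = 4.02 dB

4.02 dB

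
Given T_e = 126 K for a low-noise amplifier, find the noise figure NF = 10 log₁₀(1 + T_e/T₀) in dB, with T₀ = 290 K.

1.57 dB

F = 1 + T_e/T₀ = 1 + 126/290 = 1.43448
NF = 10 log₁₀(1.43448) = 1.57 dB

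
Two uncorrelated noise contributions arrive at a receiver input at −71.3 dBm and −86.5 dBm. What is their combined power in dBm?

−71.2 dBm

Convert to linear, add, convert back:
P₁ = 7.41×10⁻¹¹ W, P₂ = 2.24×10⁻¹² W
P_tot = 7.64×10⁻¹¹ W → 10 log₁₀(P_tot / 10⁻³) = −71.2 dBm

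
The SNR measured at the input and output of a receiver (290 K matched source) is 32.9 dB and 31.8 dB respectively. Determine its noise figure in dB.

1.1 dB

NF (dB) = SNR_in(dB) − SNR_out(dB) when the source is at T₀
NF = 32.9 − 31.8 = 1.1 dB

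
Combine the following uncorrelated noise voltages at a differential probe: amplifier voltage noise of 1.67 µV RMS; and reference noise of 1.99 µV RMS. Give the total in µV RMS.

Uncorrelated sources add in power (mean-square): V_tot = √(ΣV_i²)
V_tot = √[(1.67×10⁻⁶)² + (1.99×10⁻⁶)²] = 2.60×10⁻⁶ V = 2.60 µV

2.60 µV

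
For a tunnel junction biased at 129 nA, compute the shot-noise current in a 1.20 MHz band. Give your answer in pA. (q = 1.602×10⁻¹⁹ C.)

I_n = √(2qI·B)
2qI·B = 2 × 1.602×10⁻¹⁹ × 1.29×10⁻⁷ × 1.20×10⁶ = 4.96×10⁻²⁰ A²
I_n = √(4.96×10⁻²⁰) = 2.23×10⁻¹⁰ A = 223 pA

223 pA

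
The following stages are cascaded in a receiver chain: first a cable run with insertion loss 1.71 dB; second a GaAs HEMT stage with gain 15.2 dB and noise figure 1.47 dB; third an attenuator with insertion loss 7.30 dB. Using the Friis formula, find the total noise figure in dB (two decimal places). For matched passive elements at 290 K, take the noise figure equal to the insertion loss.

3.57 dB

Convert to linear (a loss of L dB is a gain of −L dB): F_i = 10^(NF_i/10), G_i = 10^(G_i,dB/10)
  Stage 1: F_1 = 10^(1.71/10) = 1.483, G_1 = 10^(−1.71/10) = 0.6745
  Stage 2: F_2 = 10^(1.47/10) = 1.403, G_2 = 10^(15.2/10) = 33.11
  Stage 3: F_3 = 10^(7.30/10) = 5.370, G_3 = 10^(−7.30/10) = 0.1862
Friis cascade:
  F = 1.483 + (1.403 − 1)/0.6745 + (5.370 − 1)/22.34 = 2.275
NF = 10 log₁₀(2.275) = 3.57 dB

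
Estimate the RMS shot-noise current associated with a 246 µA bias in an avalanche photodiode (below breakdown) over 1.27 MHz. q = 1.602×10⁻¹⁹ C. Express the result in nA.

10.0 nA

I_n = √(2qI·B)
2qI·B = 2 × 1.602×10⁻¹⁹ × 2.46×10⁻⁴ × 1.27×10⁶ = 1.00×10⁻¹⁶ A²
I_n = √(1.00×10⁻¹⁶) = 1.00×10⁻⁸ A = 10.0 nA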